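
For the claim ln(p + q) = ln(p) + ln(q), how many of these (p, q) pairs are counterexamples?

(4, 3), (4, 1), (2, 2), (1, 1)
Testing each pair:
(4, 3): LHS = ln(7) ≈ 1.946, RHS = ln(3) + ln(4) ≈ 2.485 → counterexample
(4, 1): LHS = ln(5) ≈ 1.609, RHS = ln(4) ≈ 1.386 → counterexample
(2, 2): LHS = ln(4) ≈ 1.386, RHS = 2·ln(2) ≈ 1.386 → satisfies claim
(1, 1): LHS = ln(2) ≈ 0.6931, RHS = 0 → counterexample

That makes 3 counterexamples.

Answer: 3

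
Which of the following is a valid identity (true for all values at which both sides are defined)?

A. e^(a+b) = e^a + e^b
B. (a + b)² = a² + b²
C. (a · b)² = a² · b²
A: fails at (2, 7) — LHS = e^9 ≈ 8103, RHS = e^2 + e^7 ≈ 1104.
B: fails at (4, 6) — LHS = 100, RHS = 52.
C: holds — e.g. at (3, 5), both sides equal 225.

Answer: C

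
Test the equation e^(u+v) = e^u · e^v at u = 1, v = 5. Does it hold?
Holds

Substituting u = 1, v = 5:

LHS = e^(1+5) = e^6 ≈ 403.4
RHS = e^1 · e^5 = e^6 ≈ 403.4

LHS = RHS, so the equation holds at this point.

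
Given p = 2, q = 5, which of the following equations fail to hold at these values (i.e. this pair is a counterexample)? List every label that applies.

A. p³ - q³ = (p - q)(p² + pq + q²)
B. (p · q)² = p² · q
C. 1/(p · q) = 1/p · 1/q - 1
Evaluating each claim at the given values:
A. LHS = -117, RHS = -117 → holds here (LHS = RHS)
B. LHS = 100, RHS = 20 → fails here (LHS ≠ RHS)
C. LHS = 1/10, RHS = -9/10 → fails here (LHS ≠ RHS)

Answer: B, C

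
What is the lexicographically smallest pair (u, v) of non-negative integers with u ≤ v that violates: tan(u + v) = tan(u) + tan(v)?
At (0, 2): both sides equal tan(2) ≈ -2.185, so it holds there.

Substituting (1, 1) into the claim:
LHS = tan(1 + 1) = tan(2) ≈ -2.185
RHS = tan(1) + tan(1) = 2·tan(1) ≈ 3.115

Since LHS ≠ RHS, this pair disproves the claim, and no lexicographically smaller pair (u ≤ v, non-negative integers) does.

For instance (2, 3) is also a counterexample (LHS = tan(5) ≈ -3.381, RHS = tan(2) + tan(3) ≈ -2.328), but it's lexicographically larger.

Answer: (u, v) = (1, 1)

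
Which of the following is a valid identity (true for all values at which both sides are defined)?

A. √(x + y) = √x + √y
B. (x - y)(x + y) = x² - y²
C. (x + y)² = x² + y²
B

A: fails at (2, 5) — LHS = √(7) ≈ 2.646, RHS = √(2) + √(5) ≈ 3.65.
B: holds — e.g. at (2, 7), both sides equal -45.
C: fails at (2, 5) — LHS = 49, RHS = 29.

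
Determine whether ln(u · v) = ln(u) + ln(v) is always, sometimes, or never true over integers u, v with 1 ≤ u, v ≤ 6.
Always true

The identity holds for every pair in the range. For instance at (u, v) = (1, 2): both sides equal ln(2) ≈ 0.6931.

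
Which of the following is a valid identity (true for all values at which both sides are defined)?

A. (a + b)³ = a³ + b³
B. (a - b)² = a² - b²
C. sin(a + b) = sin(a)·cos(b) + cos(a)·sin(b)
C

A: fails at (6, 7) — LHS = 2197, RHS = 559.
B: fails at (1, 4) — LHS = 9, RHS = -15.
C: holds — e.g. at (2, 7), both sides equal sin(9) ≈ 0.4121.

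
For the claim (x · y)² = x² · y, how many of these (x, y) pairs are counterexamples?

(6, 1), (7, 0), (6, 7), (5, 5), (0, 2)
2

Testing each pair:
(6, 1): LHS = 36, RHS = 36 → satisfies claim
(7, 0): LHS = 0, RHS = 0 → satisfies claim
(6, 7): LHS = 1764, RHS = 252 → counterexample
(5, 5): LHS = 625, RHS = 125 → counterexample
(0, 2): LHS = 0, RHS = 0 → satisfies claim

That makes 2 counterexamples.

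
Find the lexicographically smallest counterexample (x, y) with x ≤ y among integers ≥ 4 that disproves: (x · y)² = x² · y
(x, y) = (4, 4)

Substituting (4, 4) into the claim:
LHS = (4 · 4)² = 256
RHS = 4² · 4 = 64

Since LHS ≠ RHS, this pair disproves the claim, and no lexicographically smaller pair (x ≤ y, integers ≥ 4) does.

For instance (7, 10) is also a counterexample (LHS = 4900, RHS = 490), but it's lexicographically larger.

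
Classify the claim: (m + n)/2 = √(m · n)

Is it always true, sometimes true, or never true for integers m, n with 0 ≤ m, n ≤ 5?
Sometimes true

It holds at (m, n) = (2, 2) (both sides equal 2), but fails at (m, n) = (5, 3) (LHS = 4, RHS = √(15) ≈ 3.873).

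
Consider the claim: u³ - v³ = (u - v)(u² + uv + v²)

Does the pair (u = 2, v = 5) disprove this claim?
No

Substituting u = 2, v = 5:
LHS = 2³ - 5³ = -117
RHS = (2 - 5)(2² + 2·5 + 5²) = -117

The sides agree, so this pair does not disprove the claim.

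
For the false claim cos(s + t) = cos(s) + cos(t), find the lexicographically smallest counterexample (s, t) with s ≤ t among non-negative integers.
Substituting (0, 0) into the claim:
LHS = cos(0 + 0) = 1
RHS = cos(0) + cos(0) = 2

Since LHS ≠ RHS, this pair disproves the claim, and no lexicographically smaller pair (s ≤ t, non-negative integers) does.

For instance (5, 5) is also a counterexample (LHS = cos(10) ≈ -0.8391, RHS = 2·cos(5) ≈ 0.5673), but it's lexicographically larger.

Answer: (s, t) = (0, 0)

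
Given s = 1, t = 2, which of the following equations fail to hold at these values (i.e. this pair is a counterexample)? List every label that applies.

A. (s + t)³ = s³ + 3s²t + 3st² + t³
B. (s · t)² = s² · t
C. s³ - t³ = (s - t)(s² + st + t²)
B

Evaluating each claim at the given values:
A. LHS = 27, RHS = 27 → holds here (LHS = RHS)
B. LHS = 4, RHS = 2 → fails here (LHS ≠ RHS)
C. LHS = -7, RHS = -7 → holds here (LHS = RHS)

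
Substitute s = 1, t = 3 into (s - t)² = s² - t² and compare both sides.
LHS = (1 - 3)² = 4
RHS = 1² - 3² = -8

LHS ≠ RHS, so the equation does not hold here.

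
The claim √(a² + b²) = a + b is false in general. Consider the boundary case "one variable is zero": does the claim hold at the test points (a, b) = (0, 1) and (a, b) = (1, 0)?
At (0, 1): LHS = 1, RHS = 1 → equal
At (1, 0): LHS = 1, RHS = 1 → equal

So the claim does hold at both of these boundary points, even though it is not an identity.

Answer: Yes, holds at both test points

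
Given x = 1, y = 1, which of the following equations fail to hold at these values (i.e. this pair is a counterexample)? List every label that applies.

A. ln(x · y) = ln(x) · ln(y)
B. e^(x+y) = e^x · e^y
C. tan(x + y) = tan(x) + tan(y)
C

Evaluating each claim at the given values:
A. LHS = 0, RHS = 0 → holds here (LHS = RHS)
B. LHS = e^2 ≈ 7.389, RHS = e^2 ≈ 7.389 → holds here (LHS = RHS)
C. LHS = tan(2) ≈ -2.185, RHS = 2·tan(1) ≈ 3.115 → fails here (LHS ≠ RHS)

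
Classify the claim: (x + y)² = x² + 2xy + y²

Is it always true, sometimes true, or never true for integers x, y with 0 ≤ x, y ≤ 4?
The identity holds for every pair in the range. For instance at (x, y) = (1, 0): both sides equal 1.

Answer: Always true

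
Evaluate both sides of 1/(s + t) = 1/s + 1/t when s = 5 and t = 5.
LHS = 1/(5 + 5) = 1/10
RHS = 1/5 + 1/5 = 2/5

LHS ≠ RHS, so the equation does not hold here.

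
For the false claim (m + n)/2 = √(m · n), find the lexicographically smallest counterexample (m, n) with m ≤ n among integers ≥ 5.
At (5, 5): both sides equal 5, so it holds there.

Substituting (5, 6) into the claim:
LHS = (5 + 6)/2 = 11/2
RHS = √(5 · 6) = √(30) ≈ 5.477

Since LHS ≠ RHS, this pair disproves the claim, and no lexicographically smaller pair (m ≤ n, integers ≥ 5) does.

For instance (5, 11) is also a counterexample (LHS = 8, RHS = √(55) ≈ 7.416), but it's lexicographically larger.

Answer: (m, n) = (5, 6)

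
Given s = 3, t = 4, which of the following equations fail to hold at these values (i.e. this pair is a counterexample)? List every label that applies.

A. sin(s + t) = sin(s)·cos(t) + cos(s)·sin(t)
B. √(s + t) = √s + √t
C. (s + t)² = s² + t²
Evaluating each claim at the given values:
A. LHS = sin(7) ≈ 0.657, RHS = sin(3)·cos(4) + sin(4)·cos(3) ≈ 0.657 → holds here (LHS = RHS)
B. LHS = √(7) ≈ 2.646, RHS = √(3) + 2 ≈ 3.732 → fails here (LHS ≠ RHS)
C. LHS = 49, RHS = 25 → fails here (LHS ≠ RHS)

Answer: B, C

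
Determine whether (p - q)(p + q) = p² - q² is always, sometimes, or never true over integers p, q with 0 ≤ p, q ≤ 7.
The identity holds for every pair in the range. For instance at (p, q) = (2, 6): both sides equal -32.

Answer: Always true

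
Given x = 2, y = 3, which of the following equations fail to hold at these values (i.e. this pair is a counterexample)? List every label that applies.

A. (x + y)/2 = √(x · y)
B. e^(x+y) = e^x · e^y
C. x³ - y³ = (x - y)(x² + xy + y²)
A

Evaluating each claim at the given values:
A. LHS = 5/2, RHS = √(6) ≈ 2.449 → fails here (LHS ≠ RHS)
B. LHS = e^5 ≈ 148.4, RHS = e^5 ≈ 148.4 → holds here (LHS = RHS)
C. LHS = -19, RHS = -19 → holds here (LHS = RHS)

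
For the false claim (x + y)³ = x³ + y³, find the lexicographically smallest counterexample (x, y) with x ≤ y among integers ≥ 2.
(x, y) = (2, 2)

Substituting (2, 2) into the claim:
LHS = (2 + 2)³ = 64
RHS = 2³ + 2³ = 16

Since LHS ≠ RHS, this pair disproves the claim, and no lexicographically smaller pair (x ≤ y, integers ≥ 2) does.

For instance (4, 4) is also a counterexample (LHS = 512, RHS = 128), but it's lexicographically larger.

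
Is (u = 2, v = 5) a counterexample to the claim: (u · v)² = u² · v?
Substituting u = 2, v = 5:
LHS = (2 · 5)² = 100
RHS = 2² · 5 = 20

Since LHS ≠ RHS, this pair disproves the claim.

Answer: Yes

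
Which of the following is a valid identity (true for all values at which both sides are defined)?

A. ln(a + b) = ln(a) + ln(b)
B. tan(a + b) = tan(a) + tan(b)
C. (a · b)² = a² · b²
C

A: fails at (1, 5) — LHS = ln(6) ≈ 1.792, RHS = ln(5) ≈ 1.609.
B: fails at (3, 3) — LHS = tan(6) ≈ -0.291, RHS = 2·tan(3) ≈ -0.2851.
C: holds — e.g. at (5, 5), both sides equal 625.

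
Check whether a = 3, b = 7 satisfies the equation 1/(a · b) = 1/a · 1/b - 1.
Substituting a = 3, b = 7:

LHS = 1/(3 · 7) = 1/21
RHS = 1/3 · 1/7 - 1 = -20/21

LHS ≠ RHS, so the equation does not hold at this point.

Answer: Fails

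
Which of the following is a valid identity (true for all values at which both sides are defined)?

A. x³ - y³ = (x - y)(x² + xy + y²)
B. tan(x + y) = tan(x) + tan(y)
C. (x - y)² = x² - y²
A: holds — e.g. at (1, 4), both sides equal -63.
B: fails at (1, 1) — LHS = tan(2) ≈ -2.185, RHS = 2·tan(1) ≈ 3.115.
C: fails at (3, 5) — LHS = 4, RHS = -16.

Answer: A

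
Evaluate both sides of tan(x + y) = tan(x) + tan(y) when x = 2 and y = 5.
LHS = tan(2 + 5) = tan(7) ≈ 0.8714
RHS = tan(2) + tan(5) ≈ -5.566

LHS ≠ RHS (they differ by about 6.437), so the equation does not hold here.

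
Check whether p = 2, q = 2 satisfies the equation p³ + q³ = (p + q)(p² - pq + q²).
Substituting p = 2, q = 2:

LHS = 2³ + 2³ = 16
RHS = (2 + 2)(2² - 2·2 + 2²) = 16

LHS = RHS, so the equation holds at this point.

Answer: Holds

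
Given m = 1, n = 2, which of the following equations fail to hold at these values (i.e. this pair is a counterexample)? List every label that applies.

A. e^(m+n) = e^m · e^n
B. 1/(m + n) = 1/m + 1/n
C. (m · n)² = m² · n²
B

Evaluating each claim at the given values:
A. LHS = e^3 ≈ 20.09, RHS = e^3 ≈ 20.09 → holds here (LHS = RHS)
B. LHS = 1/3, RHS = 3/2 → fails here (LHS ≠ RHS)
C. LHS = 4, RHS = 4 → holds here (LHS = RHS)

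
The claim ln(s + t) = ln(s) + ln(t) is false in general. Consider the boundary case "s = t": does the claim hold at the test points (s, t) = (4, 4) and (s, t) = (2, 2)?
Only at (2, 2)

At (4, 4): LHS = ln(8) ≈ 2.079 ≠ RHS = 2·ln(4) ≈ 2.773
At (2, 2): LHS = ln(4) ≈ 1.386, RHS = 2·ln(2) ≈ 1.386 → equal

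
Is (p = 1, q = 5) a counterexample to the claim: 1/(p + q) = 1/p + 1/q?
Yes

Substituting p = 1, q = 5:
LHS = 1/(1 + 5) = 1/6
RHS = 1/1 + 1/5 = 6/5

Since LHS ≠ RHS, this pair disproves the claim.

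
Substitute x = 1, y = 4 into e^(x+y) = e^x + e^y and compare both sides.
LHS = e^(1+4) = e^5 ≈ 148.4
RHS = e^1 + e^4 = e + e^4 ≈ 57.32

LHS ≠ RHS (they differ by about 91.1), so the equation does not hold here.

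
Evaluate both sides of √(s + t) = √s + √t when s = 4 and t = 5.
LHS = √(4 + 5) = 3
RHS = √4 + √5 = 2 + √(5) ≈ 4.236

LHS ≠ RHS (they differ by about 1.236), so the equation does not hold here.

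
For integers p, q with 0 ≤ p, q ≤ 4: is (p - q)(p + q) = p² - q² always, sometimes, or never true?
The identity holds for every pair in the range. For instance at (p, q) = (3, 4): both sides equal -7.

Answer: Always true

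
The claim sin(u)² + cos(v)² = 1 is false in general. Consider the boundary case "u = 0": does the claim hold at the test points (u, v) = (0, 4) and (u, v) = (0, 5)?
At (0, 4): LHS = cos(4)² ≈ 0.4272 ≠ RHS = 1
At (0, 5): LHS = cos(5)² ≈ 0.08046 ≠ RHS = 1

Answer: No, fails at both test points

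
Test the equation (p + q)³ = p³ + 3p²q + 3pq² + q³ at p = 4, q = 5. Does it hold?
Holds

Substituting p = 4, q = 5:

LHS = (4 + 5)³ = 729
RHS = 4³ + 3·4²·5 + 3·4·5² + 5³ = 729

LHS = RHS, so the equation holds at this point.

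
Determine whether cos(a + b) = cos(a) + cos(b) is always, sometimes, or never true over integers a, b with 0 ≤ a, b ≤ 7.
Never true

The claim fails for every pair in the range. For instance at (a, b) = (4, 6): LHS = cos(10) ≈ -0.8391, RHS = cos(4) + cos(6) ≈ 0.3065.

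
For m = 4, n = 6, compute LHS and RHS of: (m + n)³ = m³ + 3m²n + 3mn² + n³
LHS = (4 + 6)³ = 1000
RHS = 4³ + 3·4²·6 + 3·4·6² + 6³ = 1000

LHS = RHS: the two sides agree.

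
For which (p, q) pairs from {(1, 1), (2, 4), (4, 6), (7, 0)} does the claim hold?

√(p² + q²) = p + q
Testing each pair:
(1, 1): LHS = √(2) ≈ 1.414, RHS = 2 → fails
(2, 4): LHS = 2·√(5) ≈ 4.472, RHS = 6 → fails
(4, 6): LHS = 2·√(13) ≈ 7.211, RHS = 10 → fails
(7, 0): LHS = 7, RHS = 7 → holds

1 of 4 pairs satisfies the claim.

Answer: (7, 0)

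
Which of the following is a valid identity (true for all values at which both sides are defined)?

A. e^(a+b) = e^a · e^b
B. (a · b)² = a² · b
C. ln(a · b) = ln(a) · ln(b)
A

A: holds — e.g. at (4, 6), both sides equal e^10 ≈ 22026.5.
B: fails at (6, 7) — LHS = 1764, RHS = 252.
C: fails at (1, 4) — LHS = ln(4) ≈ 1.386, RHS = 0.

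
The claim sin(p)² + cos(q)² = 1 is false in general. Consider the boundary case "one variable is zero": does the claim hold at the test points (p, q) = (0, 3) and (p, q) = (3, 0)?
No, fails at both test points

At (0, 3): LHS = cos(3)² ≈ 0.9801 ≠ RHS = 1
At (3, 0): LHS = sin(3)² + 1 ≈ 1.02 ≠ RHS = 1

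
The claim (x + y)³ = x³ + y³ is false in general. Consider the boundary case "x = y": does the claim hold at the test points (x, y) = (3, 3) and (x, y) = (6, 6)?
No, fails at both test points

At (3, 3): LHS = 216 ≠ RHS = 54
At (6, 6): LHS = 1728 ≠ RHS = 432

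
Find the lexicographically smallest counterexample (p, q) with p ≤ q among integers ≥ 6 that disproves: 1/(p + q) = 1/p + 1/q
Substituting (6, 6) into the claim:
LHS = 1/(6 + 6) = 1/12
RHS = 1/6 + 1/6 = 1/3

Since LHS ≠ RHS, this pair disproves the claim, and no lexicographically smaller pair (p ≤ q, integers ≥ 6) does.

For instance (9, 13) is also a counterexample (LHS = 1/22, RHS = 22/117), but it's lexicographically larger.

Answer: (p, q) = (6, 6)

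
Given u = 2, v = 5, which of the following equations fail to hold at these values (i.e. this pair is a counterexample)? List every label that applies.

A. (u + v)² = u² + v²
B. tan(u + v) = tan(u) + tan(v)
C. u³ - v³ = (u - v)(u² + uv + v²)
A, B

Evaluating each claim at the given values:
A. LHS = 49, RHS = 29 → fails here (LHS ≠ RHS)
B. LHS = tan(7) ≈ 0.8714, RHS = tan(5) + tan(2) ≈ -5.566 → fails here (LHS ≠ RHS)
C. LHS = -117, RHS = -117 → holds here (LHS = RHS)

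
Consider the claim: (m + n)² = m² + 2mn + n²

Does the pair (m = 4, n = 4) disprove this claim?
No

Substituting m = 4, n = 4:
LHS = (4 + 4)² = 64
RHS = 4² + 2·4·4 + 4² = 64

The sides agree, so this pair does not disprove the claim.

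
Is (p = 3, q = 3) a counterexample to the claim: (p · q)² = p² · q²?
No

Substituting p = 3, q = 3:
LHS = (3 · 3)² = 81
RHS = 3² · 3² = 81

The sides agree, so this pair does not disprove the claim.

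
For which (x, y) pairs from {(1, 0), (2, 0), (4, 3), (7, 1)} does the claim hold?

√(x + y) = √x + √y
Testing each pair:
(1, 0): LHS = 1, RHS = 1 → holds
(2, 0): LHS = √(2) ≈ 1.414, RHS = √(2) ≈ 1.414 → holds
(4, 3): LHS = √(7) ≈ 2.646, RHS = √(3) + 2 ≈ 3.732 → fails
(7, 1): LHS = 2·√(2) ≈ 2.828, RHS = 1 + √(7) ≈ 3.646 → fails

2 of 4 pairs satisfy the claim.

Answer: (1, 0), (2, 0)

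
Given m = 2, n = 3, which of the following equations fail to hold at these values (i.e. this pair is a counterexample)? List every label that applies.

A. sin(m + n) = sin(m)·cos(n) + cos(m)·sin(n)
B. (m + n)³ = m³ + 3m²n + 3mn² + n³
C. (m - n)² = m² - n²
C

Evaluating each claim at the given values:
A. LHS = sin(5) ≈ -0.9589, RHS = sin(2)·cos(3) + sin(3)·cos(2) ≈ -0.9589 → holds here (LHS = RHS)
B. LHS = 125, RHS = 125 → holds here (LHS = RHS)
C. LHS = 1, RHS = -5 → fails here (LHS ≠ RHS)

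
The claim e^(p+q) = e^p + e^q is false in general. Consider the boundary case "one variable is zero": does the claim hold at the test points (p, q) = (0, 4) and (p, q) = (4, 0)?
No, fails at both test points

At (0, 4): LHS = e^4 ≈ 54.6 ≠ RHS = 1 + e^4 ≈ 55.6
At (4, 0): LHS = e^4 ≈ 54.6 ≠ RHS = 1 + e^4 ≈ 55.6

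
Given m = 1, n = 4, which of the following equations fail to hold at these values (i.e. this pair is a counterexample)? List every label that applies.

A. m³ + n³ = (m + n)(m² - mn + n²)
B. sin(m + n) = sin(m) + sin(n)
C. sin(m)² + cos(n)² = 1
Evaluating each claim at the given values:
A. LHS = 65, RHS = 65 → holds here (LHS = RHS)
B. LHS = sin(5) ≈ -0.9589, RHS = sin(4) + sin(1) ≈ 0.08467 → fails here (LHS ≠ RHS)
C. LHS = cos(4)² + sin(1)² ≈ 1.135, RHS = 1 → fails here (LHS ≠ RHS)

Answer: B, C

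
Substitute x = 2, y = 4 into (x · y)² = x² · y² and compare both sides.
LHS = (2 · 4)² = 64
RHS = 2² · 4² = 64

LHS = RHS: the two sides agree.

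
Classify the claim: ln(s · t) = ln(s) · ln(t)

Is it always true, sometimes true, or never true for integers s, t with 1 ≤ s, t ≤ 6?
Sometimes true

It holds at (s, t) = (1, 1) (both sides equal 0), but fails at (s, t) = (5, 3) (LHS = ln(15) ≈ 2.708, RHS = ln(3)·ln(5) ≈ 1.768).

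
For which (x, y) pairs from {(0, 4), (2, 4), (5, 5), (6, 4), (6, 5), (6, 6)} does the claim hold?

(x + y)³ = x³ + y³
Testing each pair:
(0, 4): LHS = 64, RHS = 64 → holds
(2, 4): LHS = 216, RHS = 72 → fails
(5, 5): LHS = 1000, RHS = 250 → fails
(6, 4): LHS = 1000, RHS = 280 → fails
(6, 5): LHS = 1331, RHS = 341 → fails
(6, 6): LHS = 1728, RHS = 432 → fails

1 of 6 pairs satisfies the claim.

Answer: (0, 4)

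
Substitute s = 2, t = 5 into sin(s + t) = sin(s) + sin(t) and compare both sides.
LHS = sin(2 + 5) = sin(7) ≈ 0.657
RHS = sin(2) + sin(5) ≈ -0.04963

LHS ≠ RHS (they differ by about 0.7066), so the equation does not hold here.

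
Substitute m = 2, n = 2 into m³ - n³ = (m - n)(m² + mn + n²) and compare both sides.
LHS = 2³ - 2³ = 0
RHS = (2 - 2)(2² + 2·2 + 2²) = 0

LHS = RHS: the two sides agree.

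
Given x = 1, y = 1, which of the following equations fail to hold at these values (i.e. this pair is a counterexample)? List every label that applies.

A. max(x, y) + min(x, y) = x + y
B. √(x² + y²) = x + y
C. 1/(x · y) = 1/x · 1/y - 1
Evaluating each claim at the given values:
A. LHS = 2, RHS = 2 → holds here (LHS = RHS)
B. LHS = √(2) ≈ 1.414, RHS = 2 → fails here (LHS ≠ RHS)
C. LHS = 1, RHS = 0 → fails here (LHS ≠ RHS)

Answer: B, C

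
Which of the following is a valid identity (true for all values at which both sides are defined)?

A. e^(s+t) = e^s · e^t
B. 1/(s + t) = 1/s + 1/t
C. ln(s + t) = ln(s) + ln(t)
A

A: holds — e.g. at (2, 7), both sides equal e^9 ≈ 8103.
B: fails at (2, 3) — LHS = 1/5, RHS = 5/6.
C: fails at (1, 5) — LHS = ln(6) ≈ 1.792, RHS = ln(5) ≈ 1.609.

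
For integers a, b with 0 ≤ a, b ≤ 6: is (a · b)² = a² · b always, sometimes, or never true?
Sometimes true

It holds at (a, b) = (0, 5) (both sides equal 0), but fails at (a, b) = (4, 5) (LHS = 400, RHS = 80).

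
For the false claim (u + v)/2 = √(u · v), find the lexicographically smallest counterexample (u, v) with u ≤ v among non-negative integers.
(u, v) = (0, 1)

At (0, 0): both sides equal 0, so it holds there.

Substituting (0, 1) into the claim:
LHS = (0 + 1)/2 = 1/2
RHS = √(0 · 1) = 0

Since LHS ≠ RHS, this pair disproves the claim, and no lexicographically smaller pair (u ≤ v, non-negative integers) does.

For instance (0, 6) is also a counterexample (LHS = 3, RHS = 0), but it's lexicographically larger.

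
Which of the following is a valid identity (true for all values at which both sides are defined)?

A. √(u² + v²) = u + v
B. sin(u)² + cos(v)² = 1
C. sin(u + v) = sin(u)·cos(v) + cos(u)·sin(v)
C

A: fails at (1, 3) — LHS = √(10) ≈ 3.162, RHS = 4.
B: fails at (3, 5) — LHS = sin(3)² + cos(5)² ≈ 0.1004, RHS = 1.
C: holds — e.g. at (6, 7), both sides equal sin(13) ≈ 0.4202.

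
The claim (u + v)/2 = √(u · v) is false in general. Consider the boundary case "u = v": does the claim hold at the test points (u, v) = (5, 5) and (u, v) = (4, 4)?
At (5, 5): LHS = 5, RHS = 5 → equal
At (4, 4): LHS = 4, RHS = 4 → equal

So the claim does hold at both of these boundary points, even though it is not an identity.

Answer: Yes, holds at both test points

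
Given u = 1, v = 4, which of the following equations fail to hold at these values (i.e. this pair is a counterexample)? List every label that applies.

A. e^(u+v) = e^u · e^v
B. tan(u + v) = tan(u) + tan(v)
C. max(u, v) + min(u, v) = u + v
Evaluating each claim at the given values:
A. LHS = e^5 ≈ 148.4, RHS = e^5 ≈ 148.4 → holds here (LHS = RHS)
B. LHS = tan(5) ≈ -3.381, RHS = tan(4) + tan(1) ≈ 2.715 → fails here (LHS ≠ RHS)
C. LHS = 5, RHS = 5 → holds here (LHS = RHS)

Answer: B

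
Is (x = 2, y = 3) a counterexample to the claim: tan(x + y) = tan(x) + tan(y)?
Substituting x = 2, y = 3:
LHS = tan(2 + 3) = tan(5) ≈ -3.381
RHS = tan(2) + tan(3) ≈ -2.328

Since LHS ≠ RHS, this pair disproves the claim.

Answer: Yes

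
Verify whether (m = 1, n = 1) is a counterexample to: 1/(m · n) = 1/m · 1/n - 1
Yes

Substituting m = 1, n = 1:
LHS = 1/(1 · 1) = 1
RHS = 1/1 · 1/1 - 1 = 0

Since LHS ≠ RHS, this pair disproves the claim.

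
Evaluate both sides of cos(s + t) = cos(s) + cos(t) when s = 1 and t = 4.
LHS = cos(1 + 4) = cos(5) ≈ 0.2837
RHS = cos(1) + cos(4) ≈ -0.1133

LHS ≠ RHS (they differ by about 0.397), so the equation does not hold here.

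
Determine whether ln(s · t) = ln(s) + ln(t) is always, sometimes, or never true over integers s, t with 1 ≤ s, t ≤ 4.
The identity holds for every pair in the range. For instance at (s, t) = (3, 1): both sides equal ln(3) ≈ 1.099.

Answer: Always true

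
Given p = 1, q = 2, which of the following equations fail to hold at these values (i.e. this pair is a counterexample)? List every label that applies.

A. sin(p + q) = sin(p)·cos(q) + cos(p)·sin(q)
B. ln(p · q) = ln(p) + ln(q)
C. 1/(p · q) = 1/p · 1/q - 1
Evaluating each claim at the given values:
A. LHS = sin(3) ≈ 0.1411, RHS = sin(1)·cos(2) + sin(2)·cos(1) ≈ 0.1411 → holds here (LHS = RHS)
B. LHS = ln(2) ≈ 0.6931, RHS = ln(2) ≈ 0.6931 → holds here (LHS = RHS)
C. LHS = 1/2, RHS = -1/2 → fails here (LHS ≠ RHS)

Answer: C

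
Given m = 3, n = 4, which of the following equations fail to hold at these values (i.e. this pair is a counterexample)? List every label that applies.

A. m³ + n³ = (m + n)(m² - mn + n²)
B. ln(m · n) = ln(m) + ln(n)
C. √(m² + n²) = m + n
Evaluating each claim at the given values:
A. LHS = 91, RHS = 91 → holds here (LHS = RHS)
B. LHS = ln(12) ≈ 2.485, RHS = ln(3) + ln(4) ≈ 2.485 → holds here (LHS = RHS)
C. LHS = 5, RHS = 7 → fails here (LHS ≠ RHS)

Answer: C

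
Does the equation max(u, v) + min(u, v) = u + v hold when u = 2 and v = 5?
Substituting u = 2, v = 5:

LHS = max(2, 5) + min(2, 5) = 7
RHS = 2 + 5 = 7

LHS = RHS, so the equation holds at this point.

Answer: Holds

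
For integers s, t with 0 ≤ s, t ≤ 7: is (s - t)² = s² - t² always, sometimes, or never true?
Sometimes true

It holds at (s, t) = (3, 3) (both sides equal 0), but fails at (s, t) = (2, 6) (LHS = 16, RHS = -32).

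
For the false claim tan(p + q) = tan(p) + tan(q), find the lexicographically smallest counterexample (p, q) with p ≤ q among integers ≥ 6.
(p, q) = (6, 6)

Substituting (6, 6) into the claim:
LHS = tan(6 + 6) = tan(12) ≈ -0.6359
RHS = tan(6) + tan(6) = 2·tan(6) ≈ -0.582

Since LHS ≠ RHS, this pair disproves the claim, and no lexicographically smaller pair (p ≤ q, integers ≥ 6) does.

For instance (11, 13) is also a counterexample (LHS = tan(24) ≈ -2.135, RHS = tan(11) + tan(13) ≈ -225.5), but it's lexicographically larger.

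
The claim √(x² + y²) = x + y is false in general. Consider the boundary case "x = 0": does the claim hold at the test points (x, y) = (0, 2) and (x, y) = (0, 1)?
At (0, 2): LHS = 2, RHS = 2 → equal
At (0, 1): LHS = 1, RHS = 1 → equal

So the claim does hold at both of these boundary points, even though it is not an identity.

Answer: Yes, holds at both test points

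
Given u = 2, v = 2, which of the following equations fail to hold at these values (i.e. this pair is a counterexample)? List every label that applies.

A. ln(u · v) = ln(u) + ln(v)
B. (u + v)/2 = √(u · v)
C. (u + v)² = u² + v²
C

Evaluating each claim at the given values:
A. LHS = ln(4) ≈ 1.386, RHS = 2·ln(2) ≈ 1.386 → holds here (LHS = RHS)
B. LHS = 2, RHS = 2 → holds here (LHS = RHS)
C. LHS = 16, RHS = 8 → fails here (LHS ≠ RHS)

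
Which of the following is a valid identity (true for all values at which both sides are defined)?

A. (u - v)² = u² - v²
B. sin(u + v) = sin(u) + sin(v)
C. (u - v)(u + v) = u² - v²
C

A: fails at (3, 4) — LHS = 1, RHS = -7.
B: fails at (4, 5) — LHS = sin(9) ≈ 0.4121, RHS = sin(5) + sin(4) ≈ -1.716.
C: holds — e.g. at (1, 4), both sides equal -15.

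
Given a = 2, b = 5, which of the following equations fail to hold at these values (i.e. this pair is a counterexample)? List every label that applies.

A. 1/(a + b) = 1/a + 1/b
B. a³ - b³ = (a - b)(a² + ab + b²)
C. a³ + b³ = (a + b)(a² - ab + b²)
Evaluating each claim at the given values:
A. LHS = 1/7, RHS = 7/10 → fails here (LHS ≠ RHS)
B. LHS = -117, RHS = -117 → holds here (LHS = RHS)
C. LHS = 133, RHS = 133 → holds here (LHS = RHS)

Answer: A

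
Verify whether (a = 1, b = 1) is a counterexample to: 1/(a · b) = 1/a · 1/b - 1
Substituting a = 1, b = 1:
LHS = 1/(1 · 1) = 1
RHS = 1/1 · 1/1 - 1 = 0

Since LHS ≠ RHS, this pair disproves the claim.

Answer: Yes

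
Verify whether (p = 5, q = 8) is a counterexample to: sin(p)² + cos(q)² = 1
Yes

Substituting p = 5, q = 8:
LHS = sin(5)² + cos(8)² ≈ 0.9407
RHS = 1

Since LHS ≠ RHS, this pair disproves the claim.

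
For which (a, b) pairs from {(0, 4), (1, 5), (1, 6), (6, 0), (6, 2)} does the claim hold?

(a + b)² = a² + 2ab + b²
All pairs

Testing each pair:
(0, 4): LHS = 16, RHS = 16 → holds
(1, 5): LHS = 36, RHS = 36 → holds
(1, 6): LHS = 49, RHS = 49 → holds
(6, 0): LHS = 36, RHS = 36 → holds
(6, 2): LHS = 64, RHS = 64 → holds

Every pair satisfies the claim.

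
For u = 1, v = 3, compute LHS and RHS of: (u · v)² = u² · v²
LHS = (1 · 3)² = 9
RHS = 1² · 3² = 9

LHS = RHS: the two sides agree.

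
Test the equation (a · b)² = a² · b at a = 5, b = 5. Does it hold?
Substituting a = 5, b = 5:

LHS = (5 · 5)² = 625
RHS = 5² · 5 = 125

LHS ≠ RHS, so the equation does not hold at this point.

Answer: Fails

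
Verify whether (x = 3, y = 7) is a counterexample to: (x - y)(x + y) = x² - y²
No

Substituting x = 3, y = 7:
LHS = (3 - 7)(3 + 7) = -40
RHS = 3² - 7² = -40

The sides agree, so this pair does not disprove the claim.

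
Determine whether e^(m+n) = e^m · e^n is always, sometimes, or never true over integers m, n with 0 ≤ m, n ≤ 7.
Always true

The identity holds for every pair in the range. For instance at (m, n) = (7, 0): both sides equal e^7 ≈ 1097.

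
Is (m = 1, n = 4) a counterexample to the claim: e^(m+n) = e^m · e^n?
No

Substituting m = 1, n = 4:
LHS = e^(1+4) = e^5 ≈ 148.4
RHS = e^1 · e^4 = e^5 ≈ 148.4

The sides agree, so this pair does not disprove the claim.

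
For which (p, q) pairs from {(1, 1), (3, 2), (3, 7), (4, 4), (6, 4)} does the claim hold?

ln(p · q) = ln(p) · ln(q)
Testing each pair:
(1, 1): LHS = 0, RHS = 0 → holds
(3, 2): LHS = ln(6) ≈ 1.792, RHS = ln(2)·ln(3) ≈ 0.7615 → fails
(3, 7): LHS = ln(21) ≈ 3.045, RHS = ln(3)·ln(7) ≈ 2.138 → fails
(4, 4): LHS = ln(16) ≈ 2.773, RHS = ln(4)² ≈ 1.922 → fails
(6, 4): LHS = ln(24) ≈ 3.178, RHS = ln(4)·ln(6) ≈ 2.484 → fails

1 of 5 pairs satisfies the claim.

Answer: (1, 1)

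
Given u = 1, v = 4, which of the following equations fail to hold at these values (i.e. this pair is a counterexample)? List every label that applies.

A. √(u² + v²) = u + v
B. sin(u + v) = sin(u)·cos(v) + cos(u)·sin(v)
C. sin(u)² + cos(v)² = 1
A, C

Evaluating each claim at the given values:
A. LHS = √(17) ≈ 4.123, RHS = 5 → fails here (LHS ≠ RHS)
B. LHS = sin(5) ≈ -0.9589, RHS = sin(1)·cos(4) + sin(4)·cos(1) ≈ -0.9589 → holds here (LHS = RHS)
C. LHS = cos(4)² + sin(1)² ≈ 1.135, RHS = 1 → fails here (LHS ≠ RHS)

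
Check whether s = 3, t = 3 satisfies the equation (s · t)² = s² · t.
Fails

Substituting s = 3, t = 3:

LHS = (3 · 3)² = 81
RHS = 3² · 3 = 27

LHS ≠ RHS, so the equation does not hold at this point.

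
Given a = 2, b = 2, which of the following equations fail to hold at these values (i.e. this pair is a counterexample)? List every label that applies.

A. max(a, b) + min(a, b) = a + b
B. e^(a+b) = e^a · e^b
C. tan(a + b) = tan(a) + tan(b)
C

Evaluating each claim at the given values:
A. LHS = 4, RHS = 4 → holds here (LHS = RHS)
B. LHS = e^4 ≈ 54.6, RHS = e^4 ≈ 54.6 → holds here (LHS = RHS)
C. LHS = tan(4) ≈ 1.158, RHS = 2·tan(2) ≈ -4.37 → fails here (LHS ≠ RHS)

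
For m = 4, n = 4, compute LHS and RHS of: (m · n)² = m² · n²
LHS = (4 · 4)² = 256
RHS = 4² · 4² = 256

LHS = RHS: the two sides agree.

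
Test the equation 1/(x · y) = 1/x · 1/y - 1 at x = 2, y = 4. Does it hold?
Fails

Substituting x = 2, y = 4:

LHS = 1/(2 · 4) = 1/8
RHS = 1/2 · 1/4 - 1 = -7/8

LHS ≠ RHS, so the equation does not hold at this point.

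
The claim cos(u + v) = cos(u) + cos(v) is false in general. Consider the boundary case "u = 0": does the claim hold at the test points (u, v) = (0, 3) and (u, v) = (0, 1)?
At (0, 3): LHS = cos(3) ≈ -0.99 ≠ RHS = cos(3) + 1 ≈ 0.01001
At (0, 1): LHS = cos(1) ≈ 0.5403 ≠ RHS = cos(1) + 1 ≈ 1.54

Answer: No, fails at both test points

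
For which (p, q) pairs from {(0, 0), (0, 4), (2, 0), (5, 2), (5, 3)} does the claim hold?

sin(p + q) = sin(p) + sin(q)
(0, 0), (0, 4), (2, 0)

Testing each pair:
(0, 0): LHS = 0, RHS = 0 → holds
(0, 4): LHS = sin(4) ≈ -0.7568, RHS = sin(4) ≈ -0.7568 → holds
(2, 0): LHS = sin(2) ≈ 0.9093, RHS = sin(2) ≈ 0.9093 → holds
(5, 2): LHS = sin(7) ≈ 0.657, RHS = sin(5) + sin(2) ≈ -0.04963 → fails
(5, 3): LHS = sin(8) ≈ 0.9894, RHS = sin(5) + sin(3) ≈ -0.8178 → fails

3 of 5 pairs satisfy the claim.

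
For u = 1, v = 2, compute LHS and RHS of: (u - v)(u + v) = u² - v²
LHS = (1 - 2)(1 + 2) = -3
RHS = 1² - 2² = -3

LHS = RHS: the two sides agree.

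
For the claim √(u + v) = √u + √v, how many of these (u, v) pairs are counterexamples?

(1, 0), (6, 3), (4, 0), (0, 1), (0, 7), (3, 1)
Testing each pair:
(1, 0): LHS = 1, RHS = 1 → satisfies claim
(6, 3): LHS = 3, RHS = √(3) + √(6) ≈ 4.182 → counterexample
(4, 0): LHS = 2, RHS = 2 → satisfies claim
(0, 1): LHS = 1, RHS = 1 → satisfies claim
(0, 7): LHS = √(7) ≈ 2.646, RHS = √(7) ≈ 2.646 → satisfies claim
(3, 1): LHS = 2, RHS = 1 + √(3) ≈ 2.732 → counterexample

That makes 2 counterexamples.

Answer: 2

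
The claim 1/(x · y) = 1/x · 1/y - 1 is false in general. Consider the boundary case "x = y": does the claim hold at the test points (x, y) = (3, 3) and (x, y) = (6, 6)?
At (3, 3): LHS = 1/9 ≠ RHS = -8/9
At (6, 6): LHS = 1/36 ≠ RHS = -35/36

Answer: No, fails at both test points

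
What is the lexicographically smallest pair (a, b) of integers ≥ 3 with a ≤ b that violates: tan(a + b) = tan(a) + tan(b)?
(a, b) = (3, 3)

Substituting (3, 3) into the claim:
LHS = tan(3 + 3) = tan(6) ≈ -0.291
RHS = tan(3) + tan(3) = 2·tan(3) ≈ -0.2851

Since LHS ≠ RHS, this pair disproves the claim, and no lexicographically smaller pair (a ≤ b, integers ≥ 3) does.

For instance (5, 7) is also a counterexample (LHS = tan(12) ≈ -0.6359, RHS = tan(5) + tan(7) ≈ -2.509), but it's lexicographically larger.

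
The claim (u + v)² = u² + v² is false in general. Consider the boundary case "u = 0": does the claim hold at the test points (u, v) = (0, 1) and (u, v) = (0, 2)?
At (0, 1): LHS = 1, RHS = 1 → equal
At (0, 2): LHS = 4, RHS = 4 → equal

So the claim does hold at both of these boundary points, even though it is not an identity.

Answer: Yes, holds at both test points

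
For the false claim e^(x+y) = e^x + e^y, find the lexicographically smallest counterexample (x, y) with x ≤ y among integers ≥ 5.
Substituting (5, 5) into the claim:
LHS = e^(5+5) = e^10 ≈ 22026.5
RHS = e^5 + e^5 = 2·e^5 ≈ 296.8

Since LHS ≠ RHS, this pair disproves the claim, and no lexicographically smaller pair (x ≤ y, integers ≥ 5) does.

For instance (8, 10) is also a counterexample (LHS = e^18 ≈ 65659969.1, RHS = e^8 + e^10 ≈ 25007.4), but it's lexicographically larger.

Answer: (x, y) = (5, 5)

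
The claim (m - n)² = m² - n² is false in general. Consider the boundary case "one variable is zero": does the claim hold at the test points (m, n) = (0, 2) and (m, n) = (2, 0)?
Only at (2, 0)

At (0, 2): LHS = 4 ≠ RHS = -4
At (2, 0): LHS = 4, RHS = 4 → equal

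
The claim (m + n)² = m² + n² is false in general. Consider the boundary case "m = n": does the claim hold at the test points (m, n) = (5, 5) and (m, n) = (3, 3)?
No, fails at both test points

At (5, 5): LHS = 100 ≠ RHS = 50
At (3, 3): LHS = 36 ≠ RHS = 18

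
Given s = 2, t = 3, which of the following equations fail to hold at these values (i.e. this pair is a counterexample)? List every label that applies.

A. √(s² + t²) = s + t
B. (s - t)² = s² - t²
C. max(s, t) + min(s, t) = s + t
A, B

Evaluating each claim at the given values:
A. LHS = √(13) ≈ 3.606, RHS = 5 → fails here (LHS ≠ RHS)
B. LHS = 1, RHS = -5 → fails here (LHS ≠ RHS)
C. LHS = 5, RHS = 5 → holds here (LHS = RHS)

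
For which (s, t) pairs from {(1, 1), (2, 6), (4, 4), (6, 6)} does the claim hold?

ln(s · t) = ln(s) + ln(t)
Testing each pair:
(1, 1): LHS = 0, RHS = 0 → holds
(2, 6): LHS = ln(12) ≈ 2.485, RHS = ln(2) + ln(6) ≈ 2.485 → holds
(4, 4): LHS = ln(16) ≈ 2.773, RHS = 2·ln(4) ≈ 2.773 → holds
(6, 6): LHS = ln(36) ≈ 3.584, RHS = 2·ln(6) ≈ 3.584 → holds

Every pair satisfies the claim.

Answer: All pairs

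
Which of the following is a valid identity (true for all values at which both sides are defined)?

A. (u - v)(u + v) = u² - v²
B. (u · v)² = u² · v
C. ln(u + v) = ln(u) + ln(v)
A: holds — e.g. at (4, 5), both sides equal -9.
B: fails at (5, 8) — LHS = 1600, RHS = 200.
C: fails at (2, 3) — LHS = ln(5) ≈ 1.609, RHS = ln(2) + ln(3) ≈ 1.792.

Answer: A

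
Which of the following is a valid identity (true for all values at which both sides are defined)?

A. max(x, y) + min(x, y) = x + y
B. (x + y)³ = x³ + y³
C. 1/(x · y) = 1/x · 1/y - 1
A: holds — e.g. at (4, 4), both sides equal 8.
B: fails at (1, 3) — LHS = 64, RHS = 28.
C: fails at (2, 2) — LHS = 1/4, RHS = -3/4.

Answer: A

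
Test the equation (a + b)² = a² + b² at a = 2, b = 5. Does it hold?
Substituting a = 2, b = 5:

LHS = (2 + 5)² = 49
RHS = 2² + 5² = 29

LHS ≠ RHS, so the equation does not hold at this point.

Answer: Fails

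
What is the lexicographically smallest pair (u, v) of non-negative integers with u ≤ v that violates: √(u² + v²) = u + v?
Substituting (1, 1) into the claim:
LHS = √(1² + 1²) = √(2) ≈ 1.414
RHS = 1 + 1 = 2

Since LHS ≠ RHS, this pair disproves the claim, and no lexicographically smaller pair (u ≤ v, non-negative integers) does.

For instance (1, 4) is also a counterexample (LHS = √(17) ≈ 4.123, RHS = 5), but it's lexicographically larger.

Answer: (u, v) = (1, 1)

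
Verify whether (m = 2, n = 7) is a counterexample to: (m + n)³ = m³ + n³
Yes

Substituting m = 2, n = 7:
LHS = (2 + 7)³ = 729
RHS = 2³ + 7³ = 351

Since LHS ≠ RHS, this pair disproves the claim.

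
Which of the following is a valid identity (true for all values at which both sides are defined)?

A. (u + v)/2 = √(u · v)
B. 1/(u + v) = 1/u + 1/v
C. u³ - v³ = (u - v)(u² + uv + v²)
A: fails at (2, 3) — LHS = 5/2, RHS = √(6) ≈ 2.449.
B: fails at (3, 5) — LHS = 1/8, RHS = 8/15.
C: holds — e.g. at (1, 3), both sides equal -26.

Answer: C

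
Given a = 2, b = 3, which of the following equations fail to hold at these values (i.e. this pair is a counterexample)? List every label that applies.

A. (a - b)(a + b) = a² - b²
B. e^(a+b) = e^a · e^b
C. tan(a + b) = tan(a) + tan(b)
C

Evaluating each claim at the given values:
A. LHS = -5, RHS = -5 → holds here (LHS = RHS)
B. LHS = e^5 ≈ 148.4, RHS = e^5 ≈ 148.4 → holds here (LHS = RHS)
C. LHS = tan(5) ≈ -3.381, RHS = tan(2) + tan(3) ≈ -2.328 → fails here (LHS ≠ RHS)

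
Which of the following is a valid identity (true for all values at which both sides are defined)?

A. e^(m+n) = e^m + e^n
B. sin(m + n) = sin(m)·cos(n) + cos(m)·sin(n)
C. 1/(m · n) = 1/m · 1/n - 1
B

A: fails at (3, 7) — LHS = e^10 ≈ 22026.5, RHS = e^3 + e^7 ≈ 1117.
B: holds — e.g. at (6, 7), both sides equal sin(13) ≈ 0.4202.
C: fails at (6, 7) — LHS = 1/42, RHS = -41/42.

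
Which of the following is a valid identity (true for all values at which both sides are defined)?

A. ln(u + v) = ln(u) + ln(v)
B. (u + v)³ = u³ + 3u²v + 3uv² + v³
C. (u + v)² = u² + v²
B

A: fails at (5, 5) — LHS = ln(10) ≈ 2.303, RHS = 2·ln(5) ≈ 3.219.
B: holds — e.g. at (5, 5), both sides equal 1000.
C: fails at (5, 5) — LHS = 100, RHS = 50.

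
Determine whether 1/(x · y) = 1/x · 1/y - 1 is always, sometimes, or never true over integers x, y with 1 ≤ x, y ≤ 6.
The claim fails for every pair in the range. For instance at (x, y) = (4, 1): LHS = 1/4, RHS = -3/4.

Answer: Never true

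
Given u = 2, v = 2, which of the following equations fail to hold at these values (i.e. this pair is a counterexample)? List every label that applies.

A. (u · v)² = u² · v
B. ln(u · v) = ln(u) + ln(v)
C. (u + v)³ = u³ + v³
A, C

Evaluating each claim at the given values:
A. LHS = 16, RHS = 8 → fails here (LHS ≠ RHS)
B. LHS = ln(4) ≈ 1.386, RHS = 2·ln(2) ≈ 1.386 → holds here (LHS = RHS)
C. LHS = 64, RHS = 16 → fails here (LHS ≠ RHS)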